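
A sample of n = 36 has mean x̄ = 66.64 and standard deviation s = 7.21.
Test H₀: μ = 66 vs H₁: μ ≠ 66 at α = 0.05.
One-sample t-test:
H₀: μ = 66
H₁: μ ≠ 66
df = n - 1 = 35
t = (x̄ - μ₀) / (s/√n) = (66.64 - 66) / (7.21/√36) = 0.533
p-value = 0.5977

Since p-value > α = 0.05, we fail to reject H₀.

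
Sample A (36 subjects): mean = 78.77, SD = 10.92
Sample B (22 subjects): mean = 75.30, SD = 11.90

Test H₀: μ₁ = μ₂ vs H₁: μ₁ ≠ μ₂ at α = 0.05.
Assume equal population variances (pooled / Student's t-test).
Student's two-sample t-test (equal variances):
H₀: μ₁ = μ₂
H₁: μ₁ ≠ μ₂
df = n₁ + n₂ - 2 = 56
Pooled variance s_p² = [(n₁-1)s₁² + (n₂-1)s₂²] / (n₁ + n₂ - 2) = [(35)(10.92²) + (21)(11.90²)] / 56 = 127.6328
SE = √(s_p²(1/n₁ + 1/n₂)) = √(127.6328 × (1/36 + 1/22)) = 3.0573
t = (x̄₁ - x̄₂) / SE = (78.77 - 75.30) / 3.0573 = 3.47 / 3.0573 = 1.135
p-value = 0.2612

Since p-value > α = 0.05, we fail to reject H₀.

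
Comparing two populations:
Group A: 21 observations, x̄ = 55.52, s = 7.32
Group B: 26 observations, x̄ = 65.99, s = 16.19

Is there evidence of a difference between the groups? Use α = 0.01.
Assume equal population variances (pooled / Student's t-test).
Student's two-sample t-test (equal variances):
H₀: μ₁ = μ₂
H₁: μ₁ ≠ μ₂
df = n₁ + n₂ - 2 = 45
Pooled variance s_p² = [(n₁-1)s₁² + (n₂-1)s₂²] / (n₁ + n₂ - 2) = [(20)(7.32²) + (25)(16.19²)] / 45 = 169.4345
SE = √(s_p²(1/n₁ + 1/n₂)) = √(169.4345 × (1/21 + 1/26)) = 3.8190
t = (x̄₁ - x̄₂) / SE = (55.52 - 65.99) / 3.8190 = -10.47 / 3.8190 = -2.742
p-value = 0.0087

Since p-value < α = 0.01, we reject H₀.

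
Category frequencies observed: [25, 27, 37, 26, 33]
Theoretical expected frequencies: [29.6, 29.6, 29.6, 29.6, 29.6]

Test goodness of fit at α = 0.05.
Chi-square goodness of fit test:
H₀: observed counts match expected distribution
H₁: observed counts differ from expected distribution
df = k - 1 = 4
χ² = Σ(O - E)²/E
   = (25 - 29.6)²/29.6 + (27 - 29.6)²/29.6 + (37 - 29.6)²/29.6 + (26 - 29.6)²/29.6 + (33 - 29.6)²/29.6
   = 0.715 + 0.228 + 1.850 + 0.438 + 0.391
   = 3.62
p-value = 0.4596

Since p-value > α = 0.05, we fail to reject H₀.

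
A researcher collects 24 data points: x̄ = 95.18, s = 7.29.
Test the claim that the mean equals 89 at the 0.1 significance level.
One-sample t-test:
H₀: μ = 89
H₁: μ ≠ 89
df = n - 1 = 23
t = (x̄ - μ₀) / (s/√n) = (95.18 - 89) / (7.29/√24) = 4.153
p-value = 0.0004

Since p-value < α = 0.1, we reject H₀.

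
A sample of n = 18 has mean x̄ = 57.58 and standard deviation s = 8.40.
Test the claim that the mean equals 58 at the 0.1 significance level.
One-sample t-test:
H₀: μ = 58
H₁: μ ≠ 58
df = n - 1 = 17
t = (x̄ - μ₀) / (s/√n) = (57.58 - 58) / (8.40/√18) = -0.212
p-value = 0.8345

Since p-value > α = 0.1, we fail to reject H₀.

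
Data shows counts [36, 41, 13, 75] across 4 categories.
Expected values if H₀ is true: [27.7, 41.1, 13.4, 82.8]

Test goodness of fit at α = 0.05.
Chi-square goodness of fit test:
H₀: observed counts match expected distribution
H₁: observed counts differ from expected distribution
df = k - 1 = 3
χ² = Σ(O - E)²/E
   = (36 - 27.7)²/27.7 + (41 - 41.1)²/41.1 + (13 - 13.4)²/13.4 + (75 - 82.8)²/82.8
   = 2.487 + 0.000 + 0.012 + 0.735
   = 3.23
p-value = 0.3569

Since p-value > α = 0.05, we fail to reject H₀.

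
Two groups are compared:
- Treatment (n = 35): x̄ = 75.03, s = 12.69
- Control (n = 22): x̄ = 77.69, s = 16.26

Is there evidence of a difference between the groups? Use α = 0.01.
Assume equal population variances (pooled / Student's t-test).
Student's two-sample t-test (equal variances):
H₀: μ₁ = μ₂
H₁: μ₁ ≠ μ₂
df = n₁ + n₂ - 2 = 55
Pooled variance s_p² = [(n₁-1)s₁² + (n₂-1)s₂²] / (n₁ + n₂ - 2) = [(34)(12.69²) + (21)(16.26²)] / 55 = 200.4976
SE = √(s_p²(1/n₁ + 1/n₂)) = √(200.4976 × (1/35 + 1/22)) = 3.8525
t = (x̄₁ - x̄₂) / SE = (75.03 - 77.69) / 3.8525 = -2.66 / 3.8525 = -0.690
p-value = 0.4928

Since p-value > α = 0.01, we fail to reject H₀.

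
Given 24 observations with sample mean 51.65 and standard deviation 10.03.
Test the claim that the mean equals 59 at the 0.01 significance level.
One-sample t-test:
H₀: μ = 59
H₁: μ ≠ 59
df = n - 1 = 23
t = (x̄ - μ₀) / (s/√n) = (51.65 - 59) / (10.03/√24) = -3.590
p-value = 0.0015

Since p-value < α = 0.01, we reject H₀.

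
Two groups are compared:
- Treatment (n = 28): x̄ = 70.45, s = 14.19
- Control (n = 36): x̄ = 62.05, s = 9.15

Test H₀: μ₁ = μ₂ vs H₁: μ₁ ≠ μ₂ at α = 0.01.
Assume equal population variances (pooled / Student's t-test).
Student's two-sample t-test (equal variances):
H₀: μ₁ = μ₂
H₁: μ₁ ≠ μ₂
df = n₁ + n₂ - 2 = 62
Pooled variance s_p² = [(n₁-1)s₁² + (n₂-1)s₂²] / (n₁ + n₂ - 2) = [(27)(14.19²) + (35)(9.15²)] / 62 = 134.9500
SE = √(s_p²(1/n₁ + 1/n₂)) = √(134.9500 × (1/28 + 1/36)) = 2.9272
t = (x̄₁ - x̄₂) / SE = (70.45 - 62.05) / 2.9272 = 8.40 / 2.9272 = 2.870
p-value = 0.0056

Since p-value < α = 0.01, we reject H₀.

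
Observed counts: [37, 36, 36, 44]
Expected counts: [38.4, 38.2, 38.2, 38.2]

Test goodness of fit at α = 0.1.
Chi-square goodness of fit test:
H₀: observed counts match expected distribution
H₁: observed counts differ from expected distribution
df = k - 1 = 3
χ² = Σ(O - E)²/E
   = (37 - 38.4)²/38.4 + (36 - 38.2)²/38.2 + (36 - 38.2)²/38.2 + (44 - 38.2)²/38.2
   = 0.051 + 0.127 + 0.127 + 0.881
   = 1.19
p-value = 0.7566

Since p-value > α = 0.1, we fail to reject H₀.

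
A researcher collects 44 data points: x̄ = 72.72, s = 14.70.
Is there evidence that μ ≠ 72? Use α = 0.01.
One-sample t-test:
H₀: μ = 72
H₁: μ ≠ 72
df = n - 1 = 43
t = (x̄ - μ₀) / (s/√n) = (72.72 - 72) / (14.70/√44) = 0.325
p-value = 0.7468

Since p-value > α = 0.01, we fail to reject H₀.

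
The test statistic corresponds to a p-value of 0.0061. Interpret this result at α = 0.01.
Since p = 0.0061 < α = 0.01, reject H₀.
There is sufficient evidence to reject the null hypothesis; the result is statistically significant at the 0.01 level.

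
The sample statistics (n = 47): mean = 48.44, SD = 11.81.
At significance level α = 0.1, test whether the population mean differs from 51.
One-sample t-test:
H₀: μ = 51
H₁: μ ≠ 51
df = n - 1 = 46
t = (x̄ - μ₀) / (s/√n) = (48.44 - 51) / (11.81/√47) = -1.486
p-value = 0.1441

Since p-value > α = 0.1, we fail to reject H₀.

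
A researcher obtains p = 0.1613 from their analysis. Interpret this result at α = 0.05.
Since p = 0.1613 > α = 0.05, fail to reject H₀.
There is insufficient evidence to reject the null hypothesis; the result is not statistically significant at the 0.05 level.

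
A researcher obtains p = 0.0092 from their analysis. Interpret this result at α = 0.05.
Since p = 0.0092 < α = 0.05, reject H₀.
There is sufficient evidence to reject the null hypothesis; the result is statistically significant at the 0.05 level.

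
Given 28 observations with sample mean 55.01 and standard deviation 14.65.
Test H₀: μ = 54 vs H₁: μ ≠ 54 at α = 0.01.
One-sample t-test:
H₀: μ = 54
H₁: μ ≠ 54
df = n - 1 = 27
t = (x̄ - μ₀) / (s/√n) = (55.01 - 54) / (14.65/√28) = 0.365
p-value = 0.7181

Since p-value > α = 0.01, we fail to reject H₀.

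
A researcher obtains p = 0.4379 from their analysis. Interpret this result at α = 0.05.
Since p = 0.4379 > α = 0.05, fail to reject H₀.
There is insufficient evidence to reject the null hypothesis; the result is not statistically significant at the 0.05 level.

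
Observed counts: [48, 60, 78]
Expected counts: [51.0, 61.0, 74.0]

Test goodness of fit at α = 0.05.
Chi-square goodness of fit test:
H₀: observed counts match expected distribution
H₁: observed counts differ from expected distribution
df = k - 1 = 2
χ² = Σ(O - E)²/E
   = (48 - 51.0)²/51.0 + (60 - 61.0)²/61.0 + (78 - 74.0)²/74.0
   = 0.176 + 0.016 + 0.216
   = 0.41
p-value = 0.8150

Since p-value > α = 0.05, we fail to reject H₀.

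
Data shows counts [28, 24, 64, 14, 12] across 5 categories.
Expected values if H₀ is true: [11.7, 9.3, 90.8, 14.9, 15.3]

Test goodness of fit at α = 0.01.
Chi-square goodness of fit test:
H₀: observed counts match expected distribution
H₁: observed counts differ from expected distribution
df = k - 1 = 4
χ² = Σ(O - E)²/E
   = (28 - 11.7)²/11.7 + (24 - 9.3)²/9.3 + (64 - 90.8)²/90.8 + (14 - 14.9)²/14.9 + (12 - 15.3)²/15.3
   = 22.709 + 23.235 + 7.910 + 0.054 + 0.712
   = 54.62
p-value < 0.0001

Since p-value < α = 0.01, we reject H₀.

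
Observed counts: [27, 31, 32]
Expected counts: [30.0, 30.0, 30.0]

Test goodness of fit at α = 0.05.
Chi-square goodness of fit test:
H₀: observed counts match expected distribution
H₁: observed counts differ from expected distribution
df = k - 1 = 2
χ² = Σ(O - E)²/E
   = (27 - 30.0)²/30.0 + (31 - 30.0)²/30.0 + (32 - 30.0)²/30.0
   = 0.300 + 0.033 + 0.133
   = 0.47
p-value = 0.7919

Since p-value > α = 0.05, we fail to reject H₀.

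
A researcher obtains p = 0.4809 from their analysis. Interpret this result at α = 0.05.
Since p = 0.4809 > α = 0.05, fail to reject H₀.
There is insufficient evidence to reject the null hypothesis; the result is not statistically significant at the 0.05 level.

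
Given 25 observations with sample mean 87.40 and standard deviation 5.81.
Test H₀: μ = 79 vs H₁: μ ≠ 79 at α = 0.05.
One-sample t-test:
H₀: μ = 79
H₁: μ ≠ 79
df = n - 1 = 24
t = (x̄ - μ₀) / (s/√n) = (87.40 - 79) / (5.81/√25) = 7.229
p-value < 0.0001

Since p-value < α = 0.05, we reject H₀.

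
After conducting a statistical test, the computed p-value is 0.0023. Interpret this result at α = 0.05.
Since p = 0.0023 < α = 0.05, reject H₀.
There is sufficient evidence to reject the null hypothesis; the result is statistically significant at the 0.05 level.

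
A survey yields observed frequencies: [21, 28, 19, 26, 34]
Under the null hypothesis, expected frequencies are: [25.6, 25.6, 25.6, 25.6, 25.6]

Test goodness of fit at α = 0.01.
Chi-square goodness of fit test:
H₀: observed counts match expected distribution
H₁: observed counts differ from expected distribution
df = k - 1 = 4
χ² = Σ(O - E)²/E
   = (21 - 25.6)²/25.6 + (28 - 25.6)²/25.6 + (19 - 25.6)²/25.6 + (26 - 25.6)²/25.6 + (34 - 25.6)²/25.6
   = 0.827 + 0.225 + 1.702 + 0.006 + 2.756
   = 5.52
p-value = 0.2384

Since p-value > α = 0.01, we fail to reject H₀.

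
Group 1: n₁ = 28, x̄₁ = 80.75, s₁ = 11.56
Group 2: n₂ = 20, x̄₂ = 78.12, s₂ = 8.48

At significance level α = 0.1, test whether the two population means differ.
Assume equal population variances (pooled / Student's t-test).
Student's two-sample t-test (equal variances):
H₀: μ₁ = μ₂
H₁: μ₁ ≠ μ₂
df = n₁ + n₂ - 2 = 46
Pooled variance s_p² = [(n₁-1)s₁² + (n₂-1)s₂²] / (n₁ + n₂ - 2) = [(27)(11.56²) + (19)(8.48²)] / 46 = 108.1392
SE = √(s_p²(1/n₁ + 1/n₂)) = √(108.1392 × (1/28 + 1/20)) = 3.0445
t = (x̄₁ - x̄₂) / SE = (80.75 - 78.12) / 3.0445 = 2.63 / 3.0445 = 0.864
p-value = 0.3922

Since p-value > α = 0.1, we fail to reject H₀.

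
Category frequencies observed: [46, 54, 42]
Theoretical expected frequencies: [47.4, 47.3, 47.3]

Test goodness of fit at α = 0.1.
Chi-square goodness of fit test:
H₀: observed counts match expected distribution
H₁: observed counts differ from expected distribution
df = k - 1 = 2
χ² = Σ(O - E)²/E
   = (46 - 47.4)²/47.4 + (54 - 47.3)²/47.3 + (42 - 47.3)²/47.3
   = 0.041 + 0.949 + 0.594
   = 1.58
p-value = 0.4529

Since p-value > α = 0.1, we fail to reject H₀.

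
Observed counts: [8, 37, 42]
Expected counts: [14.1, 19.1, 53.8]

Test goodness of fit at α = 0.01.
Chi-square goodness of fit test:
H₀: observed counts match expected distribution
H₁: observed counts differ from expected distribution
df = k - 1 = 2
χ² = Σ(O - E)²/E
   = (8 - 14.1)²/14.1 + (37 - 19.1)²/19.1 + (42 - 53.8)²/53.8
   = 2.639 + 16.775 + 2.588
   = 22.00
p-value < 0.0001

Since p-value < α = 0.01, we reject H₀.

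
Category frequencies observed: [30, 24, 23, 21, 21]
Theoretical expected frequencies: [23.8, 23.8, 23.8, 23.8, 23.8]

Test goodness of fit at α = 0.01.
Chi-square goodness of fit test:
H₀: observed counts match expected distribution
H₁: observed counts differ from expected distribution
df = k - 1 = 4
χ² = Σ(O - E)²/E
   = (30 - 23.8)²/23.8 + (24 - 23.8)²/23.8 + (23 - 23.8)²/23.8 + (21 - 23.8)²/23.8 + (21 - 23.8)²/23.8
   = 1.615 + 0.002 + 0.027 + 0.329 + 0.329
   = 2.30
p-value = 0.6803

Since p-value > α = 0.01, we fail to reject H₀.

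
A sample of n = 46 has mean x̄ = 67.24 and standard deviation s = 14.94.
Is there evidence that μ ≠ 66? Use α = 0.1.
One-sample t-test:
H₀: μ = 66
H₁: μ ≠ 66
df = n - 1 = 45
t = (x̄ - μ₀) / (s/√n) = (67.24 - 66) / (14.94/√46) = 0.563
p-value = 0.5763

Since p-value > α = 0.1, we fail to reject H₀.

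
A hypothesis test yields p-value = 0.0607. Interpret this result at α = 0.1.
Since p = 0.0607 < α = 0.1, reject H₀.
There is sufficient evidence to reject the null hypothesis; the result is statistically significant at the 0.1 level.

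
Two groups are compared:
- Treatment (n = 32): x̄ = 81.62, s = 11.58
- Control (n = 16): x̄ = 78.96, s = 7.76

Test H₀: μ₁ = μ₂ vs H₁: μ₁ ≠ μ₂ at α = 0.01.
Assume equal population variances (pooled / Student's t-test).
Student's two-sample t-test (equal variances):
H₀: μ₁ = μ₂
H₁: μ₁ ≠ μ₂
df = n₁ + n₂ - 2 = 46
Pooled variance s_p² = [(n₁-1)s₁² + (n₂-1)s₂²] / (n₁ + n₂ - 2) = [(31)(11.58²) + (15)(7.76²)] / 46 = 110.0055
SE = √(s_p²(1/n₁ + 1/n₂)) = √(110.0055 × (1/32 + 1/16)) = 3.2114
t = (x̄₁ - x̄₂) / SE = (81.62 - 78.96) / 3.2114 = 2.66 / 3.2114 = 0.828
p-value = 0.4118

Since p-value > α = 0.01, we fail to reject H₀.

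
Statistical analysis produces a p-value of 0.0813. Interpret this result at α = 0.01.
Since p = 0.0813 > α = 0.01, fail to reject H₀.
There is insufficient evidence to reject the null hypothesis; the result is not statistically significant at the 0.01 level.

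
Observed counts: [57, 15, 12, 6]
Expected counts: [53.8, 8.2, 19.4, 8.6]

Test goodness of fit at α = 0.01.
Chi-square goodness of fit test:
H₀: observed counts match expected distribution
H₁: observed counts differ from expected distribution
df = k - 1 = 3
χ² = Σ(O - E)²/E
   = (57 - 53.8)²/53.8 + (15 - 8.2)²/8.2 + (12 - 19.4)²/19.4 + (6 - 8.6)²/8.6
   = 0.190 + 5.639 + 2.823 + 0.786
   = 9.44
p-value = 0.0240

Since p-value > α = 0.01, we fail to reject H₀.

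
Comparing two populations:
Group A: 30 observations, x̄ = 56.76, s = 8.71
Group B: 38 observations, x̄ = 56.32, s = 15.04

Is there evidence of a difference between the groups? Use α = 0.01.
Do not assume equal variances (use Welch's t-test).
Welch's two-sample t-test:
H₀: μ₁ = μ₂
H₁: μ₁ ≠ μ₂
s₁²/n₁ = 8.71²/30 = 2.5288,  s₂²/n₂ = 15.04²/38 = 5.9527
SE = √(s₁²/n₁ + s₂²/n₂) = √(2.5288 + 5.9527) = 2.9123
df (Welch-Satterthwaite) = (s₁²/n₁ + s₂²/n₂)² / [(s₁²/n₁)²/(n₁-1) + (s₂²/n₂)²/(n₂-1)] ≈ 61.06
t = (x̄₁ - x̄₂) / SE = (56.76 - 56.32) / 2.9123 = 0.44 / 2.9123 = 0.151
p-value = 0.8804

Since p-value > α = 0.01, we fail to reject H₀.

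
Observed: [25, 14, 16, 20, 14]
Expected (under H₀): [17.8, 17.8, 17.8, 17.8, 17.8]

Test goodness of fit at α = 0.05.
Chi-square goodness of fit test:
H₀: observed counts match expected distribution
H₁: observed counts differ from expected distribution
df = k - 1 = 4
χ² = Σ(O - E)²/E
   = (25 - 17.8)²/17.8 + (14 - 17.8)²/17.8 + (16 - 17.8)²/17.8 + (20 - 17.8)²/17.8 + (14 - 17.8)²/17.8
   = 2.912 + 0.811 + 0.182 + 0.272 + 0.811
   = 4.99
p-value = 0.2885

Since p-value > α = 0.05, we fail to reject H₀.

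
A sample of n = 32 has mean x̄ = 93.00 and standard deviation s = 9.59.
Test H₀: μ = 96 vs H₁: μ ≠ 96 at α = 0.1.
One-sample t-test:
H₀: μ = 96
H₁: μ ≠ 96
df = n - 1 = 31
t = (x̄ - μ₀) / (s/√n) = (93.00 - 96) / (9.59/√32) = -1.770
p-value = 0.0866

Since p-value < α = 0.1, we reject H₀.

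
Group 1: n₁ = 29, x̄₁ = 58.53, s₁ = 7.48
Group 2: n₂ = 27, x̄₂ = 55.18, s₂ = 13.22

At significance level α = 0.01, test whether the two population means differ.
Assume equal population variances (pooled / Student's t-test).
Student's two-sample t-test (equal variances):
H₀: μ₁ = μ₂
H₁: μ₁ ≠ μ₂
df = n₁ + n₂ - 2 = 54
Pooled variance s_p² = [(n₁-1)s₁² + (n₂-1)s₂²] / (n₁ + n₂ - 2) = [(28)(7.48²) + (26)(13.22²)] / 54 = 113.1591
SE = √(s_p²(1/n₁ + 1/n₂)) = √(113.1591 × (1/29 + 1/27)) = 2.8448
t = (x̄₁ - x̄₂) / SE = (58.53 - 55.18) / 2.8448 = 3.35 / 2.8448 = 1.178
p-value = 0.2441

Since p-value > α = 0.01, we fail to reject H₀.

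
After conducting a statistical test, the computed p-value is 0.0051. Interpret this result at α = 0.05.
Since p = 0.0051 < α = 0.05, reject H₀.
There is sufficient evidence to reject the null hypothesis; the result is statistically significant at the 0.05 level.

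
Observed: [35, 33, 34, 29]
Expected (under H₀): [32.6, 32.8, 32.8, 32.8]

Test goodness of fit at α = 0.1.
Chi-square goodness of fit test:
H₀: observed counts match expected distribution
H₁: observed counts differ from expected distribution
df = k - 1 = 3
χ² = Σ(O - E)²/E
   = (35 - 32.6)²/32.6 + (33 - 32.8)²/32.8 + (34 - 32.8)²/32.8 + (29 - 32.8)²/32.8
   = 0.177 + 0.001 + 0.044 + 0.440
   = 0.66
p-value = 0.8821

Since p-value > α = 0.1, we fail to reject H₀.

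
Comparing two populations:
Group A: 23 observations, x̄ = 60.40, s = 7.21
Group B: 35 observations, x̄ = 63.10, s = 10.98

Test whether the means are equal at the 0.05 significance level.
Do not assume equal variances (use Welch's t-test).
Welch's two-sample t-test:
H₀: μ₁ = μ₂
H₁: μ₁ ≠ μ₂
s₁²/n₁ = 7.21²/23 = 2.2602,  s₂²/n₂ = 10.98²/35 = 3.4446
SE = √(s₁²/n₁ + s₂²/n₂) = √(2.2602 + 3.4446) = 2.3885
df (Welch-Satterthwaite) = (s₁²/n₁ + s₂²/n₂)² / [(s₁²/n₁)²/(n₁-1) + (s₂²/n₂)²/(n₂-1)] ≈ 56.00
t = (x̄₁ - x̄₂) / SE = (60.40 - 63.10) / 2.3885 = -2.70 / 2.3885 = -1.130
p-value = 0.2631

Since p-value > α = 0.05, we fail to reject H₀.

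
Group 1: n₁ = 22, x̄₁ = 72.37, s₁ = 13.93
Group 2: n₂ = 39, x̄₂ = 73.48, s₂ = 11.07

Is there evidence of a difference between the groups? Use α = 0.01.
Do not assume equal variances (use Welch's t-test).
Welch's two-sample t-test:
H₀: μ₁ = μ₂
H₁: μ₁ ≠ μ₂
s₁²/n₁ = 13.93²/22 = 8.8202,  s₂²/n₂ = 11.07²/39 = 3.1422
SE = √(s₁²/n₁ + s₂²/n₂) = √(8.8202 + 3.1422) = 3.4587
df (Welch-Satterthwaite) = (s₁²/n₁ + s₂²/n₂)² / [(s₁²/n₁)²/(n₁-1) + (s₂²/n₂)²/(n₂-1)] ≈ 36.10
t = (x̄₁ - x̄₂) / SE = (72.37 - 73.48) / 3.4587 = -1.11 / 3.4587 = -0.321
p-value = 0.7501

Since p-value > α = 0.01, we fail to reject H₀.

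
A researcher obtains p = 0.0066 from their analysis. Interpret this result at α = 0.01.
Since p = 0.0066 < α = 0.01, reject H₀.
There is sufficient evidence to reject the null hypothesis; the result is statistically significant at the 0.01 level.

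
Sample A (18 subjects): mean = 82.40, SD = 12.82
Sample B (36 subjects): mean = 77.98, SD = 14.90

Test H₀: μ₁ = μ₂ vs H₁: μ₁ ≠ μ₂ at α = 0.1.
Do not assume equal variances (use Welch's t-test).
Welch's two-sample t-test:
H₀: μ₁ = μ₂
H₁: μ₁ ≠ μ₂
s₁²/n₁ = 12.82²/18 = 9.1307,  s₂²/n₂ = 14.90²/36 = 6.1669
SE = √(s₁²/n₁ + s₂²/n₂) = √(9.1307 + 6.1669) = 3.9112
df (Welch-Satterthwaite) = (s₁²/n₁ + s₂²/n₂)² / [(s₁²/n₁)²/(n₁-1) + (s₂²/n₂)²/(n₂-1)] ≈ 39.06
t = (x̄₁ - x̄₂) / SE = (82.40 - 77.98) / 3.9112 = 4.42 / 3.9112 = 1.130
p-value = 0.2653

Since p-value > α = 0.1, we fail to reject H₀.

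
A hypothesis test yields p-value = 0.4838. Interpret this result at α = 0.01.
Since p = 0.4838 > α = 0.01, fail to reject H₀.
There is insufficient evidence to reject the null hypothesis; the result is not statistically significant at the 0.01 level.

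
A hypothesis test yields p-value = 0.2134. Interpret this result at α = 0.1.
Since p = 0.2134 > α = 0.1, fail to reject H₀.
There is insufficient evidence to reject the null hypothesis; the result is not statistically significant at the 0.1 level.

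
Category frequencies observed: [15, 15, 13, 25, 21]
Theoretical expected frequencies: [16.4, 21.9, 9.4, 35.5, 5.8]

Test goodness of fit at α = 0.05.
Chi-square goodness of fit test:
H₀: observed counts match expected distribution
H₁: observed counts differ from expected distribution
df = k - 1 = 4
χ² = Σ(O - E)²/E
   = (15 - 16.4)²/16.4 + (15 - 21.9)²/21.9 + (13 - 9.4)²/9.4 + (25 - 35.5)²/35.5 + (21 - 5.8)²/5.8
   = 0.120 + 2.174 + 1.379 + 3.106 + 39.834
   = 46.61
p-value < 0.0001

Since p-value < α = 0.05, we reject H₀.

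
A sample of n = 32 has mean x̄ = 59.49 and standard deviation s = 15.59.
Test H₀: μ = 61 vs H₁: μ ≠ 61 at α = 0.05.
One-sample t-test:
H₀: μ = 61
H₁: μ ≠ 61
df = n - 1 = 31
t = (x̄ - μ₀) / (s/√n) = (59.49 - 61) / (15.59/√32) = -0.548
p-value = 0.5877

Since p-value > α = 0.05, we fail to reject H₀.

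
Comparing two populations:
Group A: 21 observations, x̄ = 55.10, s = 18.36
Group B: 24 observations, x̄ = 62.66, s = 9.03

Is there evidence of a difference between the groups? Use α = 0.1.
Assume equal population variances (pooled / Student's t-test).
Student's two-sample t-test (equal variances):
H₀: μ₁ = μ₂
H₁: μ₁ ≠ μ₂
df = n₁ + n₂ - 2 = 43
Pooled variance s_p² = [(n₁-1)s₁² + (n₂-1)s₂²] / (n₁ + n₂ - 2) = [(20)(18.36²) + (23)(9.03²)] / 43 = 200.4008
SE = √(s_p²(1/n₁ + 1/n₂)) = √(200.4008 × (1/21 + 1/24)) = 4.2300
t = (x̄₁ - x̄₂) / SE = (55.10 - 62.66) / 4.2300 = -7.56 / 4.2300 = -1.787
p-value = 0.0809

Since p-value < α = 0.1, we reject H₀.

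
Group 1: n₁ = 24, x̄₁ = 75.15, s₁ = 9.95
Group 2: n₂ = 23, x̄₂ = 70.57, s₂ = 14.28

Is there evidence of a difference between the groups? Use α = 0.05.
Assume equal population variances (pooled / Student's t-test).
Student's two-sample t-test (equal variances):
H₀: μ₁ = μ₂
H₁: μ₁ ≠ μ₂
df = n₁ + n₂ - 2 = 45
Pooled variance s_p² = [(n₁-1)s₁² + (n₂-1)s₂²] / (n₁ + n₂ - 2) = [(23)(9.95²) + (22)(14.28²)] / 45 = 150.2947
SE = √(s_p²(1/n₁ + 1/n₂)) = √(150.2947 × (1/24 + 1/23)) = 3.5773
t = (x̄₁ - x̄₂) / SE = (75.15 - 70.57) / 3.5773 = 4.58 / 3.5773 = 1.280
p-value = 0.2070

Since p-value > α = 0.05, we fail to reject H₀.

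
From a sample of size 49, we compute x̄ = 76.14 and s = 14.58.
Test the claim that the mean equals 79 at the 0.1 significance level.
One-sample t-test:
H₀: μ = 79
H₁: μ ≠ 79
df = n - 1 = 48
t = (x̄ - μ₀) / (s/√n) = (76.14 - 79) / (14.58/√49) = -1.373
p-value = 0.1761

Since p-value > α = 0.1, we fail to reject H₀.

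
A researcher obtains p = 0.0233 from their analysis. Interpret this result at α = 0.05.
Since p = 0.0233 < α = 0.05, reject H₀.
There is sufficient evidence to reject the null hypothesis; the result is statistically significant at the 0.05 level.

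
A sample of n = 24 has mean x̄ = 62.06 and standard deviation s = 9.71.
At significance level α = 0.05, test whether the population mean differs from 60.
One-sample t-test:
H₀: μ = 60
H₁: μ ≠ 60
df = n - 1 = 23
t = (x̄ - μ₀) / (s/√n) = (62.06 - 60) / (9.71/√24) = 1.039
p-value = 0.3095

Since p-value > α = 0.05, we fail to reject H₀.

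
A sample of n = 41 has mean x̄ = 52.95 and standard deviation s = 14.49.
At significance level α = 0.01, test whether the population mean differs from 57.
One-sample t-test:
H₀: μ = 57
H₁: μ ≠ 57
df = n - 1 = 40
t = (x̄ - μ₀) / (s/√n) = (52.95 - 57) / (14.49/√41) = -1.790
p-value = 0.0811

Since p-value > α = 0.01, we fail to reject H₀.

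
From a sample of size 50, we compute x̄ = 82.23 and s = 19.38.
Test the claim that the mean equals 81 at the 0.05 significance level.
One-sample t-test:
H₀: μ = 81
H₁: μ ≠ 81
df = n - 1 = 49
t = (x̄ - μ₀) / (s/√n) = (82.23 - 81) / (19.38/√50) = 0.449
p-value = 0.6556

Since p-value > α = 0.05, we fail to reject H₀.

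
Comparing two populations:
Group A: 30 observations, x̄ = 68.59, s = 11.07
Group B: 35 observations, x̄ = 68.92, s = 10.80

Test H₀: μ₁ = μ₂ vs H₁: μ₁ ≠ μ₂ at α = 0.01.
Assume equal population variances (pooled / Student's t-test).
Student's two-sample t-test (equal variances):
H₀: μ₁ = μ₂
H₁: μ₁ ≠ μ₂
df = n₁ + n₂ - 2 = 63
Pooled variance s_p² = [(n₁-1)s₁² + (n₂-1)s₂²] / (n₁ + n₂ - 2) = [(29)(11.07²) + (34)(10.80²)] / 63 = 119.3581
SE = √(s_p²(1/n₁ + 1/n₂)) = √(119.3581 × (1/30 + 1/35)) = 2.7182
t = (x̄₁ - x̄₂) / SE = (68.59 - 68.92) / 2.7182 = -0.33 / 2.7182 = -0.121
p-value = 0.9038

Since p-value > α = 0.01, we fail to reject H₀.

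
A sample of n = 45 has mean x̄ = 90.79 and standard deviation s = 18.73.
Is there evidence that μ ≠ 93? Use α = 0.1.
One-sample t-test:
H₀: μ = 93
H₁: μ ≠ 93
df = n - 1 = 44
t = (x̄ - μ₀) / (s/√n) = (90.79 - 93) / (18.73/√45) = -0.792
p-value = 0.4329

Since p-value > α = 0.1, we fail to reject H₀.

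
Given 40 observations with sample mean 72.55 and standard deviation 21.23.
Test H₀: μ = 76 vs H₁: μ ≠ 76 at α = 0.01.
One-sample t-test:
H₀: μ = 76
H₁: μ ≠ 76
df = n - 1 = 39
t = (x̄ - μ₀) / (s/√n) = (72.55 - 76) / (21.23/√40) = -1.028
p-value = 0.3104

Since p-value > α = 0.01, we fail to reject H₀.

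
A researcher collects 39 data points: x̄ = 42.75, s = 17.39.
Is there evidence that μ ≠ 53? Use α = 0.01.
One-sample t-test:
H₀: μ = 53
H₁: μ ≠ 53
df = n - 1 = 38
t = (x̄ - μ₀) / (s/√n) = (42.75 - 53) / (17.39/√39) = -3.681
p-value = 0.0007

Since p-value < α = 0.01, we reject H₀.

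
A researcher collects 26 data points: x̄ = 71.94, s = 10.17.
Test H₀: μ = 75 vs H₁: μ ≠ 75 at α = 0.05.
One-sample t-test:
H₀: μ = 75
H₁: μ ≠ 75
df = n - 1 = 25
t = (x̄ - μ₀) / (s/√n) = (71.94 - 75) / (10.17/√26) = -1.534
p-value = 0.1375

Since p-value > α = 0.05, we fail to reject H₀.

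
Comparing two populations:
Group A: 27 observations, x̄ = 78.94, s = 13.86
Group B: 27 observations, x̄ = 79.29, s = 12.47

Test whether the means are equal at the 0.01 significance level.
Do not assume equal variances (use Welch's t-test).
Welch's two-sample t-test:
H₀: μ₁ = μ₂
H₁: μ₁ ≠ μ₂
s₁²/n₁ = 13.86²/27 = 7.1148,  s₂²/n₂ = 12.47²/27 = 5.7593
SE = √(s₁²/n₁ + s₂²/n₂) = √(7.1148 + 5.7593) = 3.5880
df (Welch-Satterthwaite) = (s₁²/n₁ + s₂²/n₂)² / [(s₁²/n₁)²/(n₁-1) + (s₂²/n₂)²/(n₂-1)] ≈ 51.43
t = (x̄₁ - x̄₂) / SE = (78.94 - 79.29) / 3.5880 = -0.35 / 3.5880 = -0.098
p-value = 0.9227

Since p-value > α = 0.01, we fail to reject H₀.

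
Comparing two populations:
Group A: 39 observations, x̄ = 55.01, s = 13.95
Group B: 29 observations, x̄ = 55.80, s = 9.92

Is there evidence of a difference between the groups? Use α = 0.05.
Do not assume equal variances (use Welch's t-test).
Welch's two-sample t-test:
H₀: μ₁ = μ₂
H₁: μ₁ ≠ μ₂
s₁²/n₁ = 13.95²/39 = 4.9898,  s₂²/n₂ = 9.92²/29 = 3.3933
SE = √(s₁²/n₁ + s₂²/n₂) = √(4.9898 + 3.3933) = 2.8954
df (Welch-Satterthwaite) = (s₁²/n₁ + s₂²/n₂)² / [(s₁²/n₁)²/(n₁-1) + (s₂²/n₂)²/(n₂-1)] ≈ 65.90
t = (x̄₁ - x̄₂) / SE = (55.01 - 55.80) / 2.8954 = -0.79 / 2.8954 = -0.273
p-value = 0.7858

Since p-value > α = 0.05, we fail to reject H₀.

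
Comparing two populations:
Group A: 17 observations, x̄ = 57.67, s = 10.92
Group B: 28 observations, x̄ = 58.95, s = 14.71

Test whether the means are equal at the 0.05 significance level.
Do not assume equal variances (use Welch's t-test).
Welch's two-sample t-test:
H₀: μ₁ = μ₂
H₁: μ₁ ≠ μ₂
s₁²/n₁ = 10.92²/17 = 7.0145,  s₂²/n₂ = 14.71²/28 = 7.7280
SE = √(s₁²/n₁ + s₂²/n₂) = √(7.0145 + 7.7280) = 3.8396
df (Welch-Satterthwaite) = (s₁²/n₁ + s₂²/n₂)² / [(s₁²/n₁)²/(n₁-1) + (s₂²/n₂)²/(n₂-1)] ≈ 41.11
t = (x̄₁ - x̄₂) / SE = (57.67 - 58.95) / 3.8396 = -1.28 / 3.8396 = -0.333
p-value = 0.7406

Since p-value > α = 0.05, we fail to reject H₀.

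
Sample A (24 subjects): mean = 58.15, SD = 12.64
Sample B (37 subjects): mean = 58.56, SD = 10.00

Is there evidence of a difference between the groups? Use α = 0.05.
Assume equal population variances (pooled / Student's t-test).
Student's two-sample t-test (equal variances):
H₀: μ₁ = μ₂
H₁: μ₁ ≠ μ₂
df = n₁ + n₂ - 2 = 59
Pooled variance s_p² = [(n₁-1)s₁² + (n₂-1)s₂²] / (n₁ + n₂ - 2) = [(23)(12.64²) + (36)(10.00²)] / 59 = 123.3000
SE = √(s_p²(1/n₁ + 1/n₂)) = √(123.3000 × (1/24 + 1/37)) = 2.9103
t = (x̄₁ - x̄₂) / SE = (58.15 - 58.56) / 2.9103 = -0.41 / 2.9103 = -0.141
p-value = 0.8884

Since p-value > α = 0.05, we fail to reject H₀.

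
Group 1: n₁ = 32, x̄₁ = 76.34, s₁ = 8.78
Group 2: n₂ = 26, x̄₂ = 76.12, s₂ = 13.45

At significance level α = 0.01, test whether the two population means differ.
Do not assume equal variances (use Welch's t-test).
Welch's two-sample t-test:
H₀: μ₁ = μ₂
H₁: μ₁ ≠ μ₂
s₁²/n₁ = 8.78²/32 = 2.4090,  s₂²/n₂ = 13.45²/26 = 6.9578
SE = √(s₁²/n₁ + s₂²/n₂) = √(2.4090 + 6.9578) = 3.0605
df (Welch-Satterthwaite) = (s₁²/n₁ + s₂²/n₂)² / [(s₁²/n₁)²/(n₁-1) + (s₂²/n₂)²/(n₂-1)] ≈ 41.31
t = (x̄₁ - x̄₂) / SE = (76.34 - 76.12) / 3.0605 = 0.22 / 3.0605 = 0.072
p-value = 0.9430

Since p-value > α = 0.01, we fail to reject H₀.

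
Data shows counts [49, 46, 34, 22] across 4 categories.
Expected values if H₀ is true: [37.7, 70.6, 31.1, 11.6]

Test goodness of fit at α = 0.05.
Chi-square goodness of fit test:
H₀: observed counts match expected distribution
H₁: observed counts differ from expected distribution
df = k - 1 = 3
χ² = Σ(O - E)²/E
   = (49 - 37.7)²/37.7 + (46 - 70.6)²/70.6 + (34 - 31.1)²/31.1 + (22 - 11.6)²/11.6
   = 3.387 + 8.572 + 0.270 + 9.324
   = 21.55
p-value = 0.0001

Since p-value < α = 0.05, we reject H₀.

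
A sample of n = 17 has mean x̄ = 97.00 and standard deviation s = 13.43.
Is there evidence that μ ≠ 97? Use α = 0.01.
One-sample t-test:
H₀: μ = 97
H₁: μ ≠ 97
df = n - 1 = 16
t = (x̄ - μ₀) / (s/√n) = (97.00 - 97) / (13.43/√17) = 0.000
p-value = 1.0000

Since p-value > α = 0.01, we fail to reject H₀.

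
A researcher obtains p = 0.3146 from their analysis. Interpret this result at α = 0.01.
Since p = 0.3146 > α = 0.01, fail to reject H₀.
There is insufficient evidence to reject the null hypothesis; the result is not statistically significant at the 0.01 level.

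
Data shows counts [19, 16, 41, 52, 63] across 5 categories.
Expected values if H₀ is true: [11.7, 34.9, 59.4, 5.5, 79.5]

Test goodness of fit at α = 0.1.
Chi-square goodness of fit test:
H₀: observed counts match expected distribution
H₁: observed counts differ from expected distribution
df = k - 1 = 4
χ² = Σ(O - E)²/E
   = (19 - 11.7)²/11.7 + (16 - 34.9)²/34.9 + (41 - 59.4)²/59.4 + (52 - 5.5)²/5.5 + (63 - 79.5)²/79.5
   = 4.555 + 10.235 + 5.700 + 393.136 + 3.425
   = 417.05
p-value < 0.0001

Since p-value < α = 0.1, we reject H₀.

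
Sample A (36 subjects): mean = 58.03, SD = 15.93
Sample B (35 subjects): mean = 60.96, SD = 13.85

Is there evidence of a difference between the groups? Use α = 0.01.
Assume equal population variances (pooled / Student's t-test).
Student's two-sample t-test (equal variances):
H₀: μ₁ = μ₂
H₁: μ₁ ≠ μ₂
df = n₁ + n₂ - 2 = 69
Pooled variance s_p² = [(n₁-1)s₁² + (n₂-1)s₂²] / (n₁ + n₂ - 2) = [(35)(15.93²) + (34)(13.85²)] / 69 = 223.2426
SE = √(s_p²(1/n₁ + 1/n₂)) = √(223.2426 × (1/36 + 1/35)) = 3.5468
t = (x̄₁ - x̄₂) / SE = (58.03 - 60.96) / 3.5468 = -2.93 / 3.5468 = -0.826
p-value = 0.4116

Since p-value > α = 0.01, we fail to reject H₀.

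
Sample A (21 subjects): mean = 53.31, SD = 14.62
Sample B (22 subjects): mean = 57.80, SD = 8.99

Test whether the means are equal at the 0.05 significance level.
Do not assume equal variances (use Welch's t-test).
Welch's two-sample t-test:
H₀: μ₁ = μ₂
H₁: μ₁ ≠ μ₂
s₁²/n₁ = 14.62²/21 = 10.1783,  s₂²/n₂ = 8.99²/22 = 3.6736
SE = √(s₁²/n₁ + s₂²/n₂) = √(10.1783 + 3.6736) = 3.7218
df (Welch-Satterthwaite) = (s₁²/n₁ + s₂²/n₂)² / [(s₁²/n₁)²/(n₁-1) + (s₂²/n₂)²/(n₂-1)] ≈ 32.95
t = (x̄₁ - x̄₂) / SE = (53.31 - 57.80) / 3.7218 = -4.49 / 3.7218 = -1.206
p-value = 0.2363

Since p-value > α = 0.05, we fail to reject H₀.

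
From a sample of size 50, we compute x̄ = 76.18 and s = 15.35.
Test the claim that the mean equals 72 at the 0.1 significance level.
One-sample t-test:
H₀: μ = 72
H₁: μ ≠ 72
df = n - 1 = 49
t = (x̄ - μ₀) / (s/√n) = (76.18 - 72) / (15.35/√50) = 1.926
p-value = 0.0600

Since p-value < α = 0.1, we reject H₀.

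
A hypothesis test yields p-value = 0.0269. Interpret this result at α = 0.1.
Since p = 0.0269 < α = 0.1, reject H₀.
There is sufficient evidence to reject the null hypothesis; the result is statistically significant at the 0.1 level.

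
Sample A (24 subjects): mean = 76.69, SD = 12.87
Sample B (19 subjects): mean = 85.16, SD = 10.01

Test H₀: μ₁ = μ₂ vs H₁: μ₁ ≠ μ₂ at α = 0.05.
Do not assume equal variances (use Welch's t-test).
Welch's two-sample t-test:
H₀: μ₁ = μ₂
H₁: μ₁ ≠ μ₂
s₁²/n₁ = 12.87²/24 = 6.9015,  s₂²/n₂ = 10.01²/19 = 5.2737
SE = √(s₁²/n₁ + s₂²/n₂) = √(6.9015 + 5.2737) = 3.4893
df (Welch-Satterthwaite) = (s₁²/n₁ + s₂²/n₂)² / [(s₁²/n₁)²/(n₁-1) + (s₂²/n₂)²/(n₂-1)] ≈ 40.99
t = (x̄₁ - x̄₂) / SE = (76.69 - 85.16) / 3.4893 = -8.47 / 3.4893 = -2.427
p-value = 0.0197

Since p-value < α = 0.05, we reject H₀.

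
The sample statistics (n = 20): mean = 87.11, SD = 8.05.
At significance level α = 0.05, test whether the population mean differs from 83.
One-sample t-test:
H₀: μ = 83
H₁: μ ≠ 83
df = n - 1 = 19
t = (x̄ - μ₀) / (s/√n) = (87.11 - 83) / (8.05/√20) = 2.283
p-value = 0.0341

Since p-value < α = 0.05, we reject H₀.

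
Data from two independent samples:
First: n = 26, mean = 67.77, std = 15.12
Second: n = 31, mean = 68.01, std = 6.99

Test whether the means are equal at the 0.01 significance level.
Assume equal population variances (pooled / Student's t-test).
Student's two-sample t-test (equal variances):
H₀: μ₁ = μ₂
H₁: μ₁ ≠ μ₂
df = n₁ + n₂ - 2 = 55
Pooled variance s_p² = [(n₁-1)s₁² + (n₂-1)s₂²] / (n₁ + n₂ - 2) = [(25)(15.12²) + (30)(6.99²)] / 55 = 130.5666
SE = √(s_p²(1/n₁ + 1/n₂)) = √(130.5666 × (1/26 + 1/31)) = 3.0387
t = (x̄₁ - x̄₂) / SE = (67.77 - 68.01) / 3.0387 = -0.24 / 3.0387 = -0.079
p-value = 0.9373

Since p-value > α = 0.01, we fail to reject H₀.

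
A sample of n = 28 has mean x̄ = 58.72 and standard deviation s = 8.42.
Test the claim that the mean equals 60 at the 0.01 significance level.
One-sample t-test:
H₀: μ = 60
H₁: μ ≠ 60
df = n - 1 = 27
t = (x̄ - μ₀) / (s/√n) = (58.72 - 60) / (8.42/√28) = -0.804
p-value = 0.4282

Since p-value > α = 0.01, we fail to reject H₀.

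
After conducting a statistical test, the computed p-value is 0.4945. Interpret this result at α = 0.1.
Since p = 0.4945 > α = 0.1, fail to reject H₀.
There is insufficient evidence to reject the null hypothesis; the result is not statistically significant at the 0.1 level.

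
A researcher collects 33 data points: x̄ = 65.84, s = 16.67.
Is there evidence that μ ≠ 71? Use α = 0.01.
One-sample t-test:
H₀: μ = 71
H₁: μ ≠ 71
df = n - 1 = 32
t = (x̄ - μ₀) / (s/√n) = (65.84 - 71) / (16.67/√33) = -1.778
p-value = 0.0849

Since p-value > α = 0.01, we fail to reject H₀.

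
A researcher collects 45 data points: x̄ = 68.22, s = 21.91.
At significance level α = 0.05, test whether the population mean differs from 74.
One-sample t-test:
H₀: μ = 74
H₁: μ ≠ 74
df = n - 1 = 44
t = (x̄ - μ₀) / (s/√n) = (68.22 - 74) / (21.91/√45) = -1.770
p-value = 0.0837

Since p-value > α = 0.05, we fail to reject H₀.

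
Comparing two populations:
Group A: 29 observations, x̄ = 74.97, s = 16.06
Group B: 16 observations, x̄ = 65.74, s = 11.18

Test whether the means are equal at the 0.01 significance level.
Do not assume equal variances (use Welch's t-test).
Welch's two-sample t-test:
H₀: μ₁ = μ₂
H₁: μ₁ ≠ μ₂
s₁²/n₁ = 16.06²/29 = 8.8939,  s₂²/n₂ = 11.18²/16 = 7.8120
SE = √(s₁²/n₁ + s₂²/n₂) = √(8.8939 + 7.8120) = 4.0873
df (Welch-Satterthwaite) = (s₁²/n₁ + s₂²/n₂)² / [(s₁²/n₁)²/(n₁-1) + (s₂²/n₂)²/(n₂-1)] ≈ 40.49
t = (x̄₁ - x̄₂) / SE = (74.97 - 65.74) / 4.0873 = 9.23 / 4.0873 = 2.258
p-value = 0.0294

Since p-value > α = 0.01, we fail to reject H₀.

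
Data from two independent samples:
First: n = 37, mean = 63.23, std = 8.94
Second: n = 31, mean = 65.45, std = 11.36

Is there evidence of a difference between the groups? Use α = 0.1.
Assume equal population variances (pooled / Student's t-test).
Student's two-sample t-test (equal variances):
H₀: μ₁ = μ₂
H₁: μ₁ ≠ μ₂
df = n₁ + n₂ - 2 = 66
Pooled variance s_p² = [(n₁-1)s₁² + (n₂-1)s₂²] / (n₁ + n₂ - 2) = [(36)(8.94²) + (30)(11.36²)] / 66 = 102.2536
SE = √(s_p²(1/n₁ + 1/n₂)) = √(102.2536 × (1/37 + 1/31)) = 2.4621
t = (x̄₁ - x̄₂) / SE = (63.23 - 65.45) / 2.4621 = -2.22 / 2.4621 = -0.902
p-value = 0.3705

Since p-value > α = 0.1, we fail to reject H₀.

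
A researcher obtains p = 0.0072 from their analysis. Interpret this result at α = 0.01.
Since p = 0.0072 < α = 0.01, reject H₀.
There is sufficient evidence to reject the null hypothesis; the result is statistically significant at the 0.01 level.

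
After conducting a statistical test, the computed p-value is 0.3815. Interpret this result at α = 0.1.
Since p = 0.3815 > α = 0.1, fail to reject H₀.
There is insufficient evidence to reject the null hypothesis; the result is not statistically significant at the 0.1 level.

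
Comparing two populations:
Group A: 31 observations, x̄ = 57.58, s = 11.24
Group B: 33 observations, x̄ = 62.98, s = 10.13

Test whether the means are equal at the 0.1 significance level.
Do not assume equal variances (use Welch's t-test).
Welch's two-sample t-test:
H₀: μ₁ = μ₂
H₁: μ₁ ≠ μ₂
s₁²/n₁ = 11.24²/31 = 4.0754,  s₂²/n₂ = 10.13²/33 = 3.1096
SE = √(s₁²/n₁ + s₂²/n₂) = √(4.0754 + 3.1096) = 2.6805
df (Welch-Satterthwaite) = (s₁²/n₁ + s₂²/n₂)² / [(s₁²/n₁)²/(n₁-1) + (s₂²/n₂)²/(n₂-1)] ≈ 60.32
t = (x̄₁ - x̄₂) / SE = (57.58 - 62.98) / 2.6805 = -5.40 / 2.6805 = -2.015
p-value = 0.0484

Since p-value < α = 0.1, we reject H₀.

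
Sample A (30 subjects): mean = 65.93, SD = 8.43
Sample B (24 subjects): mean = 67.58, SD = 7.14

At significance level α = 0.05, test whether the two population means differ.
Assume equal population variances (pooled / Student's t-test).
Student's two-sample t-test (equal variances):
H₀: μ₁ = μ₂
H₁: μ₁ ≠ μ₂
df = n₁ + n₂ - 2 = 52
Pooled variance s_p² = [(n₁-1)s₁² + (n₂-1)s₂²] / (n₁ + n₂ - 2) = [(29)(8.43²) + (23)(7.14²)] / 52 = 62.1810
SE = √(s_p²(1/n₁ + 1/n₂)) = √(62.1810 × (1/30 + 1/24)) = 2.1595
t = (x̄₁ - x̄₂) / SE = (65.93 - 67.58) / 2.1595 = -1.65 / 2.1595 = -0.764
p-value = 0.4483

Since p-value > α = 0.05, we fail to reject H₀.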